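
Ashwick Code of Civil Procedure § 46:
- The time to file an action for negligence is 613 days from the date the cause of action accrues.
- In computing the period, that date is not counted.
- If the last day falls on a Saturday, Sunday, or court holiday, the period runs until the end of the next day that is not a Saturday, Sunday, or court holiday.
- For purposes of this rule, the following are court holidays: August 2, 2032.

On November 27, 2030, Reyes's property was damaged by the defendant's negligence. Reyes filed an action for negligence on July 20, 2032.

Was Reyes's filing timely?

613 days after November 27, 2030 is August 1, 2032.
August 1, 2032 is Sunday; August 2, 2032 is a listed holiday. The next qualifying day is August 3, 2032.
The deadline is August 3, 2032; the filing on July 20, 2032 is on or before that date.

Yes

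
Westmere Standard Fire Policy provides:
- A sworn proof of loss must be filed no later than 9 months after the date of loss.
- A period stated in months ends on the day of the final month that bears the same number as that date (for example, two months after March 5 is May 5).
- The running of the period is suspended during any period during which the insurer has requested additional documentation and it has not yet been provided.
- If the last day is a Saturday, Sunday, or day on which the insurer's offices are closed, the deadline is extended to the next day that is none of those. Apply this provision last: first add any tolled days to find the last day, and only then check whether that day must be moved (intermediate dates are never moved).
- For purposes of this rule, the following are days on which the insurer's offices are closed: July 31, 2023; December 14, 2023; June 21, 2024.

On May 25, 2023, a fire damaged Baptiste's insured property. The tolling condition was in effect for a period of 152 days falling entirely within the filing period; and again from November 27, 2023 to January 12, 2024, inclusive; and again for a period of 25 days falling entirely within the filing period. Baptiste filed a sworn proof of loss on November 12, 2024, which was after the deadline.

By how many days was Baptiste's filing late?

9 months after May 25, 2023 is February 25, 2024.
Tolling adds 152 days: February 25, 2024 + 152 days = July 26, 2024.
From November 27, 2023 through January 12, 2024 inclusive is 47 days; tolling adds 47 days: July 26, 2024 + 47 days = September 11, 2024.
Tolling adds 25 days: September 11, 2024 + 25 days = October 6, 2024.
October 6, 2024 is Sunday. The next qualifying day is October 7, 2024.
The deadline is October 7, 2024; from October 7, 2024 to November 12, 2024 is 36 days.

36 days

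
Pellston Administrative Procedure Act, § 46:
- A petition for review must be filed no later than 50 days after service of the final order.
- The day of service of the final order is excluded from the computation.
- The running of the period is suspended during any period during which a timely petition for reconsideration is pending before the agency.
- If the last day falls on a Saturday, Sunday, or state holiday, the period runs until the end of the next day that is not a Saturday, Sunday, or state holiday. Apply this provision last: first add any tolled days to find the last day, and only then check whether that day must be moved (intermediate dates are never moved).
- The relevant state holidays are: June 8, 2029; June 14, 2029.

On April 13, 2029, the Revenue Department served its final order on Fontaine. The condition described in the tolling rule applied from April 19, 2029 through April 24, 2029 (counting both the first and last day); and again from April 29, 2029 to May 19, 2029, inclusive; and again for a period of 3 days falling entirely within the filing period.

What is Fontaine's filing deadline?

July 2, 2029

50 days after April 13, 2029 is June 2, 2029.
From April 19, 2029 through April 24, 2029 inclusive is 6 days; tolling adds 6 days: June 2, 2029 + 6 days = June 8, 2029.
From April 29, 2029 through May 19, 2029 inclusive is 21 days; tolling adds 21 days: June 8, 2029 + 21 days = June 29, 2029.
Tolling adds 3 days: June 29, 2029 + 3 days = July 2, 2029.
July 2, 2029 is a Monday and not a state holiday, so no extension applies.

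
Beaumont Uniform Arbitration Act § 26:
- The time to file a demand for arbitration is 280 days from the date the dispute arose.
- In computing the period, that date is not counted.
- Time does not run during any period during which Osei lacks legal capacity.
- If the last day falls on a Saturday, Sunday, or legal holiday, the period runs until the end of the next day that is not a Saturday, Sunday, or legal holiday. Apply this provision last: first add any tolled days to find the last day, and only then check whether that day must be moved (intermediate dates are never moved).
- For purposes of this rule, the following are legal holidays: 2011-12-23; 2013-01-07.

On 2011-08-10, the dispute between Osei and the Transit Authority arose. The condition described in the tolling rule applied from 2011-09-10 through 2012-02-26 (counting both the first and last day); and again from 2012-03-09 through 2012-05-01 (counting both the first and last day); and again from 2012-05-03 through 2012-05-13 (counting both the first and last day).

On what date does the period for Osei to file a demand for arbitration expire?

January 8, 2013

280 days after 2011-08-10 is May 16, 2012.
From September 10, 2011 through February 26, 2012 inclusive is 170 days; tolling adds 170 days: May 16, 2012 + 170 days = November 2, 2012.
From March 9, 2012 through May 1, 2012 inclusive is 54 days; tolling adds 54 days: November 2, 2012 + 54 days = December 26, 2012.
From May 3, 2012 through May 13, 2012 inclusive is 11 days; tolling adds 11 days: December 26, 2012 + 11 days = January 6, 2013.
January 6, 2013 is Sunday; January 7, 2013 is a listed holiday. The next qualifying day is January 8, 2013.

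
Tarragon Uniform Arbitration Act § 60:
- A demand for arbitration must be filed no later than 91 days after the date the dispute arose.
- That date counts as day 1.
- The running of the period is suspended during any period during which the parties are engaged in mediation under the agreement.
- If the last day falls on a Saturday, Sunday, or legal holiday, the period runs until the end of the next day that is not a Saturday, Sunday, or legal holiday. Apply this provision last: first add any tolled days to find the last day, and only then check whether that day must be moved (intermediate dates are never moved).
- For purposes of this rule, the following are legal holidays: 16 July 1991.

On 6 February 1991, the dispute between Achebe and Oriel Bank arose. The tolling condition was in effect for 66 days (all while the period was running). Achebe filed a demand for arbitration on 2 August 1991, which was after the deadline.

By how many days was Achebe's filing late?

21 days

Counting 6 February 1991 as day 1, day 91 is May 7, 1991.
Tolling adds 66 days: May 7, 1991 + 66 days = July 12, 1991.
July 12, 1991 is a Friday and not a legal holiday, so no extension applies.
The deadline is July 12, 1991; from July 12, 1991 to August 2, 1991 is 21 days.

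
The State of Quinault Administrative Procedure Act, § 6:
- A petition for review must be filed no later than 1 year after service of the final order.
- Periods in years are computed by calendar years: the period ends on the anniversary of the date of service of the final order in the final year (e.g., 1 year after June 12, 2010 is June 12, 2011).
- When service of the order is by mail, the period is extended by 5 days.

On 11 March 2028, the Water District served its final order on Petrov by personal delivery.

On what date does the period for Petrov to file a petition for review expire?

March 11, 2029

1 year after 11 March 2028 is March 11, 2029.
Service was not by mail, so no mail extension applies.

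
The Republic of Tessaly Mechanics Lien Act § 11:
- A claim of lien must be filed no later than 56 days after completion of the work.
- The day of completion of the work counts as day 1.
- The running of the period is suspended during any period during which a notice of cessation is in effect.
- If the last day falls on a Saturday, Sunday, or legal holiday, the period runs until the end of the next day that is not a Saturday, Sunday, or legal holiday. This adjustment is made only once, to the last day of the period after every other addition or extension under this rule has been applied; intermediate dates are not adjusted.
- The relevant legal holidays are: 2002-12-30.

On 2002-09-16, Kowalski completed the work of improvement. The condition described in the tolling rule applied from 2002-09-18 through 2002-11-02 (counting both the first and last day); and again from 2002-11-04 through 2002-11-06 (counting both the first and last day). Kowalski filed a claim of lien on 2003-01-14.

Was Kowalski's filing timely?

Counting 2002-09-16 as day 1, day 56 is November 10, 2002.
From September 18, 2002 through November 2, 2002 inclusive is 46 days; tolling adds 46 days: November 10, 2002 + 46 days = December 26, 2002.
From November 4, 2002 through November 6, 2002 inclusive is 3 days; tolling adds 3 days: December 26, 2002 + 3 days = December 29, 2002.
December 29, 2002 is Sunday; December 30, 2002 is a listed holiday. The next qualifying day is December 31, 2002.
The deadline is December 31, 2002; the filing on January 14, 2003 is after that date.

No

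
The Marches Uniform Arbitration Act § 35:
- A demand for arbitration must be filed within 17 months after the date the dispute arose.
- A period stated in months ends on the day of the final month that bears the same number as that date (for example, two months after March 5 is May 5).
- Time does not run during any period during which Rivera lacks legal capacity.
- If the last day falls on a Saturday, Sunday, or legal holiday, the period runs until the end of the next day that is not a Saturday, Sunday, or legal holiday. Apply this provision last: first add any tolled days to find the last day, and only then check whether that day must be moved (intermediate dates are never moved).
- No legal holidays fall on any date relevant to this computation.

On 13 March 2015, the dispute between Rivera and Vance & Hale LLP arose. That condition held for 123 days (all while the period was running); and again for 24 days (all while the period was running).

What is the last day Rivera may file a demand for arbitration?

17 months after 13 March 2015 is August 13, 2016.
Tolling adds 123 days: August 13, 2016 + 123 days = December 14, 2016.
Tolling adds 24 days: December 14, 2016 + 24 days = January 7, 2017.
January 7, 2017 is Saturday; January 8, 2017 is Sunday. The next qualifying day is January 9, 2017.

January 9, 2017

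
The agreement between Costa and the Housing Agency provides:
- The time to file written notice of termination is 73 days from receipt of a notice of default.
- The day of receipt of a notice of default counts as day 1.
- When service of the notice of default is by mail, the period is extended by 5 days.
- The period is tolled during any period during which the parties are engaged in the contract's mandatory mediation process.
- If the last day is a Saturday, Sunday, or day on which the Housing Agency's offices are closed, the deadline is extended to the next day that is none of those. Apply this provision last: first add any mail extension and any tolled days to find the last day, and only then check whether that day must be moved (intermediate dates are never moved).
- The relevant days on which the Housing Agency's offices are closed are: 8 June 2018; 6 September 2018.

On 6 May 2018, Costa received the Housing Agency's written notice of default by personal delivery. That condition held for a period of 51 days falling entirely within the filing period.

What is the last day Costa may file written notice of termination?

Counting 6 May 2018 as day 1, day 73 is July 17, 2018.
Service was not by mail, so no mail extension applies.
Tolling adds 51 days: July 17, 2018 + 51 days = September 6, 2018.
September 6, 2018 is a listed holiday. The next qualifying day is September 7, 2018.

September 7, 2018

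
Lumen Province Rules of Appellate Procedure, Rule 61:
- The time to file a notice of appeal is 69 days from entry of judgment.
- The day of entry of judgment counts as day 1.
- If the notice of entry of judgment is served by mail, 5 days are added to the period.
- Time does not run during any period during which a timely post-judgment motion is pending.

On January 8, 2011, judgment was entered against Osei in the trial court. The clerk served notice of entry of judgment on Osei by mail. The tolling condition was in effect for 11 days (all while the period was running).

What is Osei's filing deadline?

April 2, 2011

Counting January 8, 2011 as day 1, day 69 is March 17, 2011.
Service was by mail, adding 5 days: March 17, 2011 + 5 days = March 22, 2011.
Tolling adds 11 days: March 22, 2011 + 11 days = April 2, 2011.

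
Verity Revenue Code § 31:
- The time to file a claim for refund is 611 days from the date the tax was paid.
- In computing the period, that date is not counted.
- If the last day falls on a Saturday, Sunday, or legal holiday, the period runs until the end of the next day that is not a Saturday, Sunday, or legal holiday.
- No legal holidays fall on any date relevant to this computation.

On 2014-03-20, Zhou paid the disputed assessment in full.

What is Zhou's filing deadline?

611 days after 2014-03-20 is November 21, 2015.
November 21, 2015 is Saturday; November 22, 2015 is Sunday. The next qualifying day is November 23, 2015.

November 23, 2015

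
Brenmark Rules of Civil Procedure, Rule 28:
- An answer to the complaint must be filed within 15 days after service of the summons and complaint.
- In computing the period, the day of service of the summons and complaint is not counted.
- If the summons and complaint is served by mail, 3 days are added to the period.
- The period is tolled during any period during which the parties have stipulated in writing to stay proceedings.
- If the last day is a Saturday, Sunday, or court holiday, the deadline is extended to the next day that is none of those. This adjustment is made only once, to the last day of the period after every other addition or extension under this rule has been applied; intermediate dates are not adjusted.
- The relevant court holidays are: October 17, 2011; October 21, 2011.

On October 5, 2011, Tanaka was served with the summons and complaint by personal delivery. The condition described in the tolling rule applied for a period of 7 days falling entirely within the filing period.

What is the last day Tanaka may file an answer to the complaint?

October 27, 2011

15 days after October 5, 2011 is October 20, 2011.
Service was not by mail, so no mail extension applies.
Tolling adds 7 days: October 20, 2011 + 7 days = October 27, 2011.
October 27, 2011 is a Thursday and not a court holiday, so no extension applies.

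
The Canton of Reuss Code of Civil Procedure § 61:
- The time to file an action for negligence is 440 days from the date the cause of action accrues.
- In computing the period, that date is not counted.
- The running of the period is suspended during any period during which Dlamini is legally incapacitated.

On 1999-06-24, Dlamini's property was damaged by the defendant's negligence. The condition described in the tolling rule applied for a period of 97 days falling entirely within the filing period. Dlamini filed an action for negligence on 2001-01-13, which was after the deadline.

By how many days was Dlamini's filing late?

32 days

440 days after 1999-06-24 is September 6, 2000.
Tolling adds 97 days: September 6, 2000 + 97 days = December 12, 2000.
The deadline is December 12, 2000; from December 12, 2000 to January 13, 2001 is 32 days.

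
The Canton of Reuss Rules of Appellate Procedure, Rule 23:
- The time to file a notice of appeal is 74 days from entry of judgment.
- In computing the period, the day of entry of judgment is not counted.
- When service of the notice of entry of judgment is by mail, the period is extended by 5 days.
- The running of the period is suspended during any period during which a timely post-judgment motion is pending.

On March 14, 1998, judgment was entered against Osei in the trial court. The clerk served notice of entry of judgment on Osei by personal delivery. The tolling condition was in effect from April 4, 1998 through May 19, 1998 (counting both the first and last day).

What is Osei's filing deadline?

July 12, 1998

74 days after March 14, 1998 is May 27, 1998.
Service was not by mail, so no mail extension applies.
From April 4, 1998 through May 19, 1998 inclusive is 46 days; tolling adds 46 days: May 27, 1998 + 46 days = July 12, 1998.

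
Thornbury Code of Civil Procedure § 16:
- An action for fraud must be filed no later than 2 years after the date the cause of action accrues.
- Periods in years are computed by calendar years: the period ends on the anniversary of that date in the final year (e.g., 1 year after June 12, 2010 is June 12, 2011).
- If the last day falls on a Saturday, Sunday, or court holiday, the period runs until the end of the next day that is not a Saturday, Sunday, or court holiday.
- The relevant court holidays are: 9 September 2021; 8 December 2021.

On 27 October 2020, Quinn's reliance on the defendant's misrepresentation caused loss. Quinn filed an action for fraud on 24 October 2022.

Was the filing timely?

2 years after 27 October 2020 is October 27, 2022.
October 27, 2022 is a Thursday and not a court holiday, so no extension applies.
The deadline is October 27, 2022; the filing on October 24, 2022 is on or before that date.

Yes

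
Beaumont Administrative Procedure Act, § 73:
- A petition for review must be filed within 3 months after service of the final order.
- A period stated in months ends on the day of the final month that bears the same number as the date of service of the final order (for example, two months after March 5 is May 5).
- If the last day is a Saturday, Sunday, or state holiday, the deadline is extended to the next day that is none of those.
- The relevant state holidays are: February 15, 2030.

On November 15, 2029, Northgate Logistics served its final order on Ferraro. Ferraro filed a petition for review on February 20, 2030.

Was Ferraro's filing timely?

3 months after November 15, 2029 is February 15, 2030.
February 15, 2030 is a listed holiday; February 16, 2030 is Saturday; February 17, 2030 is Sunday. The next qualifying day is February 18, 2030.
The deadline is February 18, 2030; the filing on February 20, 2030 is after that date.

No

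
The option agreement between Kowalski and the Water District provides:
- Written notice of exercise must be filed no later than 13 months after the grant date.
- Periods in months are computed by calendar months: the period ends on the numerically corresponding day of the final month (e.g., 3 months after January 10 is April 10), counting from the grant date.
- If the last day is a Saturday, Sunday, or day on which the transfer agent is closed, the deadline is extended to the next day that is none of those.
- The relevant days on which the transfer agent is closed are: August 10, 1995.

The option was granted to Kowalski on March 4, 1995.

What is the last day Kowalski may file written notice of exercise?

13 months after March 4, 1995 is April 4, 1996.
April 4, 1996 is a Thursday and not a day on which the transfer agent is closed, so no extension applies.

April 4, 1996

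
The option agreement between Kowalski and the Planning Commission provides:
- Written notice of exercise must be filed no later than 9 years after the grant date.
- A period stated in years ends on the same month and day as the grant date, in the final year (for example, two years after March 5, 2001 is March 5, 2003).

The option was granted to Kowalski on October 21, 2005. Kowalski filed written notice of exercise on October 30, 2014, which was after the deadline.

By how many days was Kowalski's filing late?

9 days

9 years after October 21, 2005 is October 21, 2014.
The deadline is October 21, 2014; from October 21, 2014 to October 30, 2014 is 9 days.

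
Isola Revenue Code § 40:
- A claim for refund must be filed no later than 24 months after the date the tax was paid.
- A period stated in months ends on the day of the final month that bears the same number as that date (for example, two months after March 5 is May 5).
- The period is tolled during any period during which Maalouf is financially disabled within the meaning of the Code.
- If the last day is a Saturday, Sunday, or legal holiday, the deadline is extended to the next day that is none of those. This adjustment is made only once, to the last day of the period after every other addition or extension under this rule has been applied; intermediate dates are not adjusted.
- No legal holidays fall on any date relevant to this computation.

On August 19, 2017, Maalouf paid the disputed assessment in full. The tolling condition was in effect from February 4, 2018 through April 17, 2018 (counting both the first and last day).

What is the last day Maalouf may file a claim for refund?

October 31, 2019

24 months after August 19, 2017 is August 19, 2019.
From February 4, 2018 through April 17, 2018 inclusive is 73 days; tolling adds 73 days: August 19, 2019 + 73 days = October 31, 2019.
October 31, 2019 is a Thursday and not a legal holiday, so no extension applies.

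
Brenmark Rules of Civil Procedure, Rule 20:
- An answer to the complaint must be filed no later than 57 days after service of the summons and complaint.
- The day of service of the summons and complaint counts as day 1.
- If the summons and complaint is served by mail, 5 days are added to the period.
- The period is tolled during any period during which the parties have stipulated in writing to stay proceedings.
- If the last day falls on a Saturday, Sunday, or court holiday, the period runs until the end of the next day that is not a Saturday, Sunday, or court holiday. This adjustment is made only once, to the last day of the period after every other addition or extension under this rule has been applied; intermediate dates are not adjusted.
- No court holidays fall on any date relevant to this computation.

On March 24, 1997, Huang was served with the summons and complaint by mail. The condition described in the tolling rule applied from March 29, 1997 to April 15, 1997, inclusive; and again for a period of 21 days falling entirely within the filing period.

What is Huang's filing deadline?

July 2, 1997

Counting March 24, 1997 as day 1, day 57 is May 19, 1997.
Service was by mail, adding 5 days: May 19, 1997 + 5 days = May 24, 1997.
From March 29, 1997 through April 15, 1997 inclusive is 18 days; tolling adds 18 days: May 24, 1997 + 18 days = June 11, 1997.
Tolling adds 21 days: June 11, 1997 + 21 days = July 2, 1997.
July 2, 1997 is a Wednesday and not a court holiday, so no extension applies.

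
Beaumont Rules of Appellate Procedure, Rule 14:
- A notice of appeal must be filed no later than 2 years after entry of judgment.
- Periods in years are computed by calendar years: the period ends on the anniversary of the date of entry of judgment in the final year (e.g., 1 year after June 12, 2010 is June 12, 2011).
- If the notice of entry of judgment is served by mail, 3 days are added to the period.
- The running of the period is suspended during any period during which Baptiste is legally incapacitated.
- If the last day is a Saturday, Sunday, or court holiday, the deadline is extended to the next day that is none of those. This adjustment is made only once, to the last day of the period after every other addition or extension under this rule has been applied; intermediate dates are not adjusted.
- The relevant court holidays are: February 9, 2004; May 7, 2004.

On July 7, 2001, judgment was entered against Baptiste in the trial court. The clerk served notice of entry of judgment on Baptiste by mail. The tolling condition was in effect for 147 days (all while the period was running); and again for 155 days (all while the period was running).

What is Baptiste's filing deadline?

May 10, 2004

2 years after July 7, 2001 is July 7, 2003.
Service was by mail, adding 3 days: July 7, 2003 + 3 days = July 10, 2003.
Tolling adds 147 days: July 10, 2003 + 147 days = December 4, 2003.
Tolling adds 155 days: December 4, 2003 + 155 days = May 7, 2004.
May 7, 2004 is a listed holiday; May 8, 2004 is Saturday; May 9, 2004 is Sunday. The next qualifying day is May 10, 2004.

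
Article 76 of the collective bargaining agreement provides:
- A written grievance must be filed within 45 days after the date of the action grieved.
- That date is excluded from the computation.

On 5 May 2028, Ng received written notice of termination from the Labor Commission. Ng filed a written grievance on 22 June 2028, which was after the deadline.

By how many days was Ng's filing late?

3 days

45 days after 5 May 2028 is June 19, 2028.
The deadline is June 19, 2028; from June 19, 2028 to June 22, 2028 is 3 days.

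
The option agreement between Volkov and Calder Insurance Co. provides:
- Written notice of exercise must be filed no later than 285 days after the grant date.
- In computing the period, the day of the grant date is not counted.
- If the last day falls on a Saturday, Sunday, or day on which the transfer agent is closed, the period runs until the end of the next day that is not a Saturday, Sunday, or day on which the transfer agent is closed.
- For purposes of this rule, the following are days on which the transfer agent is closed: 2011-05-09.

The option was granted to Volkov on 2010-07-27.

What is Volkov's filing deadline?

285 days after 2010-07-27 is May 8, 2011.
May 8, 2011 is Sunday; May 9, 2011 is a listed holiday. The next qualifying day is May 10, 2011.

May 10, 2011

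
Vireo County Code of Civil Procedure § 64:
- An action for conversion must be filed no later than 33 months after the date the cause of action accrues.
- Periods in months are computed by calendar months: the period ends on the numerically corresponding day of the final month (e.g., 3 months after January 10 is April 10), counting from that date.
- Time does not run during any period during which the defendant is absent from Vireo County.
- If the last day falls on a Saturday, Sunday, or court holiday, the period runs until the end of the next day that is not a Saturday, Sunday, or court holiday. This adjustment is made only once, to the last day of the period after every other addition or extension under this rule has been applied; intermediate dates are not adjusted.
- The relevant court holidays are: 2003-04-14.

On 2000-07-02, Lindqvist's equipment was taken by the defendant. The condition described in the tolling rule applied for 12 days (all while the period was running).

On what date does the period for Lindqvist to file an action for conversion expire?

33 months after 2000-07-02 is April 2, 2003.
Tolling adds 12 days: April 2, 2003 + 12 days = April 14, 2003.
April 14, 2003 is a listed holiday. The next qualifying day is April 15, 2003.

April 15, 2003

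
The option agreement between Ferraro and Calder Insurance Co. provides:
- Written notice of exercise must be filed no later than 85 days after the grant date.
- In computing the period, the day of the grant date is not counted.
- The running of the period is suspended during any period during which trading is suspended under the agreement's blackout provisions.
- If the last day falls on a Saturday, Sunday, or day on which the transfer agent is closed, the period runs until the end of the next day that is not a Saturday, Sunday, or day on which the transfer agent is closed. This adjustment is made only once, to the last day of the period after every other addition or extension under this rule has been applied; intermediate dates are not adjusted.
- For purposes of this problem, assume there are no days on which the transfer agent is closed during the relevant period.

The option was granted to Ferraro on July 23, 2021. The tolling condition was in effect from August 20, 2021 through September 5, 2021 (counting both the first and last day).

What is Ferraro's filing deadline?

85 days after July 23, 2021 is October 16, 2021.
From August 20, 2021 through September 5, 2021 inclusive is 17 days; tolling adds 17 days: October 16, 2021 + 17 days = November 2, 2021.
November 2, 2021 is a Tuesday and not a day on which the transfer agent is closed, so no extension applies.

November 2, 2021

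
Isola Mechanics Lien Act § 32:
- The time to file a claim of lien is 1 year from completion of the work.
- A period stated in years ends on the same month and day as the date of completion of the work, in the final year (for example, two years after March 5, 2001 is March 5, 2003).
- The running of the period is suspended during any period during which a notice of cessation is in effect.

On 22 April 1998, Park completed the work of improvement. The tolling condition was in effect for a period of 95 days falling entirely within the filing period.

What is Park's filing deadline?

1 year after 22 April 1998 is April 22, 1999.
Tolling adds 95 days: April 22, 1999 + 95 days = July 26, 1999.

July 26, 1999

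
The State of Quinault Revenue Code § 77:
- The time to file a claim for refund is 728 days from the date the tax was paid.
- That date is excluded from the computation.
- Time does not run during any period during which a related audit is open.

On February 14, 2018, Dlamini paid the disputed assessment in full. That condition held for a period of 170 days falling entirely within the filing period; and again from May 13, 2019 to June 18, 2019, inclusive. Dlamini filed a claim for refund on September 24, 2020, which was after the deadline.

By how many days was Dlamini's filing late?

18 days

728 days after February 14, 2018 is February 12, 2020.
Tolling adds 170 days: February 12, 2020 + 170 days = July 31, 2020.
From May 13, 2019 through June 18, 2019 inclusive is 37 days; tolling adds 37 days: July 31, 2020 + 37 days = September 6, 2020.
The deadline is September 6, 2020; from September 6, 2020 to September 24, 2020 is 18 days.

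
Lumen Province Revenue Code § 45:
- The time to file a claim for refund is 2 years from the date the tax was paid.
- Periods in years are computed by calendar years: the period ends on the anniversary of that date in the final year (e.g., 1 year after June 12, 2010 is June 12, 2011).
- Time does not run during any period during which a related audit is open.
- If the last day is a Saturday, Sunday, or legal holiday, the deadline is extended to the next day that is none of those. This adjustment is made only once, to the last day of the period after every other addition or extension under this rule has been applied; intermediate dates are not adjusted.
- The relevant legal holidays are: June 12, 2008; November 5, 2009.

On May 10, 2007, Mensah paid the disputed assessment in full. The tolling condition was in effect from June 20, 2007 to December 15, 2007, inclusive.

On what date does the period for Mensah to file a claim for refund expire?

2 years after May 10, 2007 is May 10, 2009.
From June 20, 2007 through December 15, 2007 inclusive is 179 days; tolling adds 179 days: May 10, 2009 + 179 days = November 5, 2009.
November 5, 2009 is a listed holiday. The next qualifying day is November 6, 2009.

November 6, 2009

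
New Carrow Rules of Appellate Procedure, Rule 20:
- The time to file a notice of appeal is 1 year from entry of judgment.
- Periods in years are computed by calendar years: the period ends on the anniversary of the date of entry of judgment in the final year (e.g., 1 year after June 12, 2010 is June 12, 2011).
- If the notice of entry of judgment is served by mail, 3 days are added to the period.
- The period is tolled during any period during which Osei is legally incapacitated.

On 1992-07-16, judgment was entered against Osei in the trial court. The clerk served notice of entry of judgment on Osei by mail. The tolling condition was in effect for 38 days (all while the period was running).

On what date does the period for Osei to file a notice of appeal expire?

August 26, 1993

1 year after 1992-07-16 is July 16, 1993.
Service was by mail, adding 3 days: July 16, 1993 + 3 days = July 19, 1993.
Tolling adds 38 days: July 19, 1993 + 38 days = August 26, 1993.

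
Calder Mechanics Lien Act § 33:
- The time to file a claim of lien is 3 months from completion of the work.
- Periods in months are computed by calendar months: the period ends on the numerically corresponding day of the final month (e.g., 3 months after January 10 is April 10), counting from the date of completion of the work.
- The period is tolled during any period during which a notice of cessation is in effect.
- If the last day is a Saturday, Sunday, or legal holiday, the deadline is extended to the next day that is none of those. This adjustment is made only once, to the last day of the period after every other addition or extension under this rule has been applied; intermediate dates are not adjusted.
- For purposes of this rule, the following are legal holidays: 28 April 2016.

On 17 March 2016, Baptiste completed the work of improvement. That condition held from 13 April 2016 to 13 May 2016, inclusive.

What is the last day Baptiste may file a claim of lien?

3 months after 17 March 2016 is June 17, 2016.
From April 13, 2016 through May 13, 2016 inclusive is 31 days; tolling adds 31 days: June 17, 2016 + 31 days = July 18, 2016.
July 18, 2016 is a Monday and not a legal holiday, so no extension applies.

July 18, 2016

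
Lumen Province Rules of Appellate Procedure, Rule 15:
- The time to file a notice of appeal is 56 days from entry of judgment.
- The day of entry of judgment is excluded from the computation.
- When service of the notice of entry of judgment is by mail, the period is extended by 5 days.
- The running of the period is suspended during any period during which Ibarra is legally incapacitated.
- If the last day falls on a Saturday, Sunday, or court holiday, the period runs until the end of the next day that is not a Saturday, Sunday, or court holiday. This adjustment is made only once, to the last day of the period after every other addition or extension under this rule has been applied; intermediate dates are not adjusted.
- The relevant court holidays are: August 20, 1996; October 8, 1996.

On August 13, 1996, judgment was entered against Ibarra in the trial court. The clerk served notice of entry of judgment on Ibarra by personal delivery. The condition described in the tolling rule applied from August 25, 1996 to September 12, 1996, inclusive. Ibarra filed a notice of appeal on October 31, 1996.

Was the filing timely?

No

56 days after August 13, 1996 is October 8, 1996.
Service was not by mail, so no mail extension applies.
From August 25, 1996 through September 12, 1996 inclusive is 19 days; tolling adds 19 days: October 8, 1996 + 19 days = October 27, 1996.
October 27, 1996 is Sunday. The next qualifying day is October 28, 1996.
The deadline is October 28, 1996; the filing on October 31, 1996 is after that date.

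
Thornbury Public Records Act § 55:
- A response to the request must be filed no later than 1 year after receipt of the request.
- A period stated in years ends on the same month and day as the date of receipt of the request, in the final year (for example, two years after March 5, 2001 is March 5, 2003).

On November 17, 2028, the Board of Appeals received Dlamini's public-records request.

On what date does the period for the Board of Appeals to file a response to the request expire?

1 year after November 17, 2028 is November 17, 2029.

November 17, 2029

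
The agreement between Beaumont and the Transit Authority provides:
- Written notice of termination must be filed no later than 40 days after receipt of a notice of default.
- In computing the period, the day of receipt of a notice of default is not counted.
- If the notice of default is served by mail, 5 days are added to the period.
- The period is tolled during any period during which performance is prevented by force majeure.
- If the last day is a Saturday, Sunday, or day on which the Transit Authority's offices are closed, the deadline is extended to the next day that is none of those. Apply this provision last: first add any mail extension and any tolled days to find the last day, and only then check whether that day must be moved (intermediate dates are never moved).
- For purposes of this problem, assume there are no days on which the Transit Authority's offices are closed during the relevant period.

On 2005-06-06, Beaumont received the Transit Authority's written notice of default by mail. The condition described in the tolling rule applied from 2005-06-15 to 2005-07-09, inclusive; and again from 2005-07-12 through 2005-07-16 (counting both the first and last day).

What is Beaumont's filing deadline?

August 22, 2005

40 days after 2005-06-06 is July 16, 2005.
Service was by mail, adding 5 days: July 16, 2005 + 5 days = July 21, 2005.
From June 15, 2005 through July 9, 2005 inclusive is 25 days; tolling adds 25 days: July 21, 2005 + 25 days = August 15, 2005.
From July 12, 2005 through July 16, 2005 inclusive is 5 days; tolling adds 5 days: August 15, 2005 + 5 days = August 20, 2005.
August 20, 2005 is Saturday; August 21, 2005 is Sunday. The next qualifying day is August 22, 2005.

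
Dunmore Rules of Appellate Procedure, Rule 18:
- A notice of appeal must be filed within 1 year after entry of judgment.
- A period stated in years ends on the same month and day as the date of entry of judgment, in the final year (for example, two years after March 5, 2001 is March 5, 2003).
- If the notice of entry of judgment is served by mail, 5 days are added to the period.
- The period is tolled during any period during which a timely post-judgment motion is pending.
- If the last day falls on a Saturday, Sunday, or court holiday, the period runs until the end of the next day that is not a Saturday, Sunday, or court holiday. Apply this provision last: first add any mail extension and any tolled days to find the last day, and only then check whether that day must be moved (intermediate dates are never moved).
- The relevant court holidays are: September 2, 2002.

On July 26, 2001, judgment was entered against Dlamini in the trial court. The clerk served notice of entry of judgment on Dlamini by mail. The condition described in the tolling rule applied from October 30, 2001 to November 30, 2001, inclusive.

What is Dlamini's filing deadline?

September 3, 2002

1 year after July 26, 2001 is July 26, 2002.
Service was by mail, adding 5 days: July 26, 2002 + 5 days = July 31, 2002.
From October 30, 2001 through November 30, 2001 inclusive is 32 days; tolling adds 32 days: July 31, 2002 + 32 days = September 1, 2002.
September 1, 2002 is Sunday; September 2, 2002 is a listed holiday. The next qualifying day is September 3, 2002.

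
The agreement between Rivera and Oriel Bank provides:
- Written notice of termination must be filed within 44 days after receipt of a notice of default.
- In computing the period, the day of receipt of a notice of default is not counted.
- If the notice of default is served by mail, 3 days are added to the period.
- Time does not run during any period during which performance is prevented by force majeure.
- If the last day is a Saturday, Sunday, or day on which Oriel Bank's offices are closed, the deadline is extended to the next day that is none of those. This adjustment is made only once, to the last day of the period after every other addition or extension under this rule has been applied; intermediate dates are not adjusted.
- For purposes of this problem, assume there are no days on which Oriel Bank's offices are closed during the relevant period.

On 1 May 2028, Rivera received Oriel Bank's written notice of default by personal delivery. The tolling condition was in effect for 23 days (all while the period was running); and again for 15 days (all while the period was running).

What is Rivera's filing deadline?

44 days after 1 May 2028 is June 14, 2028.
Service was not by mail, so no mail extension applies.
Tolling adds 23 days: June 14, 2028 + 23 days = July 7, 2028.
Tolling adds 15 days: July 7, 2028 + 15 days = July 22, 2028.
July 22, 2028 is Saturday; July 23, 2028 is Sunday. The next qualifying day is July 24, 2028.

July 24, 2028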